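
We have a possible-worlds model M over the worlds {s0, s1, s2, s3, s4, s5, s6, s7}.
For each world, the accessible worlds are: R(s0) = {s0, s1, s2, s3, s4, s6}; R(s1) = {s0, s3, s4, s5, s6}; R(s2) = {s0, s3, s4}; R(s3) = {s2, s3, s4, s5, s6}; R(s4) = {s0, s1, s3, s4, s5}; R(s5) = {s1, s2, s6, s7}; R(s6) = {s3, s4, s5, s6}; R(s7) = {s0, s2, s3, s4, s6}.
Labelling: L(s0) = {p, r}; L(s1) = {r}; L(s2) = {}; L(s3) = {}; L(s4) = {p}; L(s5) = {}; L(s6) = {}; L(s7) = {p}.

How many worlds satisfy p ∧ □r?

Recall that □ψ holds at a world iff ψ holds at every accessible world, and ◇ψ holds iff ψ holds at some accessible world.
Let φ = p ∧ □r. Evaluate φ at each world:
  s0 (successors {s0, s1, s2, s3, s4, s6}): φ is false.
  s1 (successors {s0, s3, s4, s5, s6}): φ is false.
  s2 (successors {s0, s3, s4}): φ is false.
  s3 (successors {s2, s3, s4, s5, s6}): φ is false.
  s4 (successors {s0, s1, s3, s4, s5}): φ is false.
  s5 (successors {s1, s2, s6, s7}): φ is false.
  s6 (successors {s3, s4, s5, s6}): φ is false.
  s7 (successors {s0, s2, s3, s4, s6}): φ is false.
For instance, at s0:
  At s0: p is true, □r is false, so p ∧ □r is false.
    At s0: □r requires r at every successor {s0, s1, s2, s3, s4, s6}.
      r fails at s2, so □r is false at s0.
Satisfying worlds: none.

0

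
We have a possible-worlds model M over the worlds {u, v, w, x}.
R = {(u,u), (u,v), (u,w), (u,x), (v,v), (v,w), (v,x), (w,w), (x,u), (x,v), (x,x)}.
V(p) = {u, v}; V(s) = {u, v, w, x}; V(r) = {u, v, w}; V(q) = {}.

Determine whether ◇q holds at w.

At w: ◇q requires q at some successor in {w}.
  At w: q is false.
So ◇q is false at w.

No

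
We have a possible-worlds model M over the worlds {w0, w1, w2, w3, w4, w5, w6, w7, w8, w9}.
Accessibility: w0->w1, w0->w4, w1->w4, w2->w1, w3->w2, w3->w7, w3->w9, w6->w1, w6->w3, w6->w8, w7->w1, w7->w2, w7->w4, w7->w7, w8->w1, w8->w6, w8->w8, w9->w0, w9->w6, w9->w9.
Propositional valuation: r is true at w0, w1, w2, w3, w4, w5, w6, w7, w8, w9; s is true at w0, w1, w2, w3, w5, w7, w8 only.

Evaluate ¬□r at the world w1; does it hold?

No

At w1: □r is true, so ¬□r is false.
  At w1: □r requires r at every successor {w4}.
    At w4: r is true.
  So □r is true at w1.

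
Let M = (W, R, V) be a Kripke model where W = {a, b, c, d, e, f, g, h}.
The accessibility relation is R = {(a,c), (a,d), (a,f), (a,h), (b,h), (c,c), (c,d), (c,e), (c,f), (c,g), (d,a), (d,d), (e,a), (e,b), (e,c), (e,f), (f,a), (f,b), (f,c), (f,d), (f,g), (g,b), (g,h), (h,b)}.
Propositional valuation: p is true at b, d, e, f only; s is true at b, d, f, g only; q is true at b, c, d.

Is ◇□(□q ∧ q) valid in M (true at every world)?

No

Let φ = ◇□(□q ∧ q). Evaluate φ at each world:
  a (successors {c, d, f, h}): φ is false.
  b (successors {h}): φ is false.
  c (successors {c, d, e, f, g}): φ is false.
  d (successors {a, d}): φ is false.
  e (successors {a, b, c, f}): φ is false.
  f (successors {a, b, c, d, g}): φ is false.
  g (successors {b, h}): φ is false.
  h (successors {b}): φ is false.
Detail at a (counterexample):
  At a: ◇□(□q ∧ q) requires □(□q ∧ q) at some successor in {c, d, f, h}.
    At c: □(□q ∧ q) is false.
    At d: □(□q ∧ q) is false.
    At f: □(□q ∧ q) is false.
    At h: □(□q ∧ q) is false.
  So ◇□(□q ∧ q) is false at a.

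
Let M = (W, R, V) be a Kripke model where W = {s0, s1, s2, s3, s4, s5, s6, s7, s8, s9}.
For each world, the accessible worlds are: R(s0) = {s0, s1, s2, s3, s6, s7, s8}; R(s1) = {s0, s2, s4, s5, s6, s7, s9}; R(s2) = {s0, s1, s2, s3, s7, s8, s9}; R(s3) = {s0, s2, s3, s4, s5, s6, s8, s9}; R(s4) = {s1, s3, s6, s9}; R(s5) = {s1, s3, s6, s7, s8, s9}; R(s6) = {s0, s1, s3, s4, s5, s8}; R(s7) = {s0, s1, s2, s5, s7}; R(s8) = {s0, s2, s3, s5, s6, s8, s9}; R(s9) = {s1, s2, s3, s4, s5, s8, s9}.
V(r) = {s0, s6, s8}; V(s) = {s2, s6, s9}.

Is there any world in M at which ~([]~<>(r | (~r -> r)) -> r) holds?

Let φ = ~([]~<>(r | (~r -> r)) -> r). Evaluate φ at each world:
  s0 (successors {s0, s1, s2, s3, s6, s7, s8}): φ is false.
  s1 (successors {s0, s2, s4, s5, s6, s7, s9}): φ is false.
  s2 (successors {s0, s1, s2, s3, s7, s8, s9}): φ is false.
  s3 (successors {s0, s2, s3, s4, s5, s6, s8, s9}): φ is false.
  s4 (successors {s1, s3, s6, s9}): φ is false.
  s5 (successors {s1, s3, s6, s7, s8, s9}): φ is false.
  s6 (successors {s0, s1, s3, s4, s5, s8}): φ is false.
  s7 (successors {s0, s1, s2, s5, s7}): φ is false.
  s8 (successors {s0, s2, s3, s5, s6, s8, s9}): φ is false.
  s9 (successors {s1, s2, s3, s4, s5, s8, s9}): φ is false.
For instance, at s8:
  At s8: []~<>(r | (~r -> r)) -> r is true, so ~([]~<>(r | (~r -> r)) -> r) is false.
    At s8: []~<>(r | (~r -> r)) is false, r is true, so []~<>(r | (~r -> r)) -> r is true.
      At s8: []~<>(r | (~r -> r)) requires ~<>(r | (~r -> r)) at every successor {s0, s2, s3, s5, s6, s8, s9}.
        ~<>(r | (~r -> r)) fails at s0, so []~<>(r | (~r -> r)) is false at s8.

No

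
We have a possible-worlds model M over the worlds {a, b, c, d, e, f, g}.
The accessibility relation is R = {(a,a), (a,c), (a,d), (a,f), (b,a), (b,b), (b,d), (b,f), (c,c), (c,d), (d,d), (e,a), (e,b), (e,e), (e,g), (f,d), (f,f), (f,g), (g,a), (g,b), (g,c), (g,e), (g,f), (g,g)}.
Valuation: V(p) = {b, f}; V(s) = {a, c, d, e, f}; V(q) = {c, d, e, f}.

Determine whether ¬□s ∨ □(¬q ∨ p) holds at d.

At d: ¬□s is false, □(¬q ∨ p) is false, so ¬□s ∨ □(¬q ∨ p) is false.
  At d: □s is true, so ¬□s is false.
    At d: □s requires s at every successor {d}.
      At d: s is true.
    So □s is true at d.
  At d: □(¬q ∨ p) requires ¬q ∨ p at every successor {d}.
    ¬q ∨ p fails at d, so □(¬q ∨ p) is false at d.

No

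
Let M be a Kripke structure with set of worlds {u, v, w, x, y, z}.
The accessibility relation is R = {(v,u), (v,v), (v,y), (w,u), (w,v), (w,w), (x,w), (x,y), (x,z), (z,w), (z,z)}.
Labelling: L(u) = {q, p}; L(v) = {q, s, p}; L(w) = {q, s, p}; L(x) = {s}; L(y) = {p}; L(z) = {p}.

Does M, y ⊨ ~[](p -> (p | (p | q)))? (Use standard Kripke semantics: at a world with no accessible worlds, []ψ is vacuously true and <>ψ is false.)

No

At y: [](p -> (p | (p | q))) is true, so ~[](p -> (p | (p | q))) is false.
  At y: no accessible worlds, so [](p -> (p | (p | q))) holds vacuously.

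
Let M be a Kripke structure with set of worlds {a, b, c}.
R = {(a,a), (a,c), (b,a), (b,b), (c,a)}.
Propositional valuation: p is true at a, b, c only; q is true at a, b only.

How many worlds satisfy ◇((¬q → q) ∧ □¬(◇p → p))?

Recall that □ψ holds at a world iff ψ holds at every accessible world, and ◇ψ holds iff ψ holds at some accessible world.
Let φ = ◇((¬q → q) ∧ □¬(◇p → p)). Evaluate φ at each world:
  a (successors {a, c}): φ is false.
  b (successors {a, b}): φ is false.
  c (successors {a}): φ is false.
For instance, at b:
  At b: ◇((¬q → q) ∧ □¬(◇p → p)) requires (¬q → q) ∧ □¬(◇p → p) at some successor in {a, b}.
    At a: (¬q → q) ∧ □¬(◇p → p) is false.
    At b: (¬q → q) ∧ □¬(◇p → p) is false.
  So ◇((¬q → q) ∧ □¬(◇p → p)) is false at b.
Satisfying worlds: none.

0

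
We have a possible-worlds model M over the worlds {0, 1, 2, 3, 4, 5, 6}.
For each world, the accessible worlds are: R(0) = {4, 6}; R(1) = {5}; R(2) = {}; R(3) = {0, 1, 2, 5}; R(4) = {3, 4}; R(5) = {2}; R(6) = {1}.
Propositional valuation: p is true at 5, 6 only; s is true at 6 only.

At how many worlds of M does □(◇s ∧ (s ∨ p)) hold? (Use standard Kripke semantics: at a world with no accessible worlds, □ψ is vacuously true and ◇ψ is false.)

Let φ = □(◇s ∧ (s ∨ p)). Evaluate φ at each world:
  0 (successors {4, 6}): φ is false.
  1 (successors {5}): φ is false.
  2 (successors ∅): φ is true.
  3 (successors {0, 1, 2, 5}): φ is false.
  4 (successors {3, 4}): φ is false.
  5 (successors {2}): φ is false.
  6 (successors {1}): φ is false.
For instance, at 3:
  At 3: □(◇s ∧ (s ∨ p)) requires ◇s ∧ (s ∨ p) at every successor {0, 1, 2, 5}.
    ◇s ∧ (s ∨ p) fails at 0, so □(◇s ∧ (s ∨ p)) is false at 3.
      At 0: ◇s is true, s ∨ p is false, so ◇s ∧ (s ∨ p) is false.
Satisfying worlds: {2}

1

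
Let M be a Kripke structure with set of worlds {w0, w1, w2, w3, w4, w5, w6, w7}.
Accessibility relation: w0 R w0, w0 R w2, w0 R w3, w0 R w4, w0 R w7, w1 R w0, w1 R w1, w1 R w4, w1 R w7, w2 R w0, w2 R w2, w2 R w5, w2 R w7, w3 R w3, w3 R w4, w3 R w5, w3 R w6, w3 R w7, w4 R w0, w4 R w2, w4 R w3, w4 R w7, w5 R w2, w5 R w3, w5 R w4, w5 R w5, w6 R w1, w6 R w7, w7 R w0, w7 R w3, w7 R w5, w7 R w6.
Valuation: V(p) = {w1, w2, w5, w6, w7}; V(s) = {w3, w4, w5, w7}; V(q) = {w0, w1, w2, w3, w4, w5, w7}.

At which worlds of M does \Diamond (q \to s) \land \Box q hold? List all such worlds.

Let φ = \Diamond (q \to s) \land \Box q. Evaluate φ at each world:
  w0 (successors {w0, w2, w3, w4, w7}): φ is true.
  w1 (successors {w0, w1, w4, w7}): φ is true.
  w2 (successors {w0, w2, w5, w7}): φ is true.
  w3 (successors {w3, w4, w5, w6, w7}): φ is false.
  w4 (successors {w0, w2, w3, w7}): φ is true.
  w5 (successors {w2, w3, w4, w5}): φ is true.
  w6 (successors {w1, w7}): φ is true.
  w7 (successors {w0, w3, w5, w6}): φ is false.
For instance, at w0:
  At w0: \Diamond (q \to s) is true, \Box q is true, so \Diamond (q \to s) \land \Box q is true.
    At w0: \Diamond (q \to s) requires q \to s at some successor in {w0, w2, w3, w4, w7}.
      q \to s holds at w3, so \Diamond (q \to s) is true at w0.
    At w0: \Box q requires q at every successor {w0, w2, w3, w4, w7}.
      At w0: q is true.
      At w2: q is true.
      At w3: q is true.
      At w4: q is true.
      At w7: q is true.
    So \Box q is true at w0.
Satisfying worlds: {w0, w1, w2, w4, w5, w6}

w0, w1, w2, w4, w5, w6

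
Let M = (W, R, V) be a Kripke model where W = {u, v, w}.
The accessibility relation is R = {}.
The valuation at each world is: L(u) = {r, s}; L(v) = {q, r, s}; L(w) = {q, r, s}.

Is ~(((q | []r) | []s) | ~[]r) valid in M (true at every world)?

No

Recall that []ψ holds at a world iff ψ holds at every accessible world, and <>ψ holds iff ψ holds at some accessible world.
Let φ = ~(((q | []r) | []s) | ~[]r). Evaluate φ at each world:
  u (successors ∅): φ is false.
  v (successors ∅): φ is false.
  w (successors ∅): φ is false.
Detail at u (counterexample):
  At u: ((q | []r) | []s) | ~[]r is true, so ~(((q | []r) | []s) | ~[]r) is false.
    At u: (q | []r) | []s is true, ~[]r is false, so ((q | []r) | []s) | ~[]r is true.
      At u: q | []r is true, []s is true, so (q | []r) | []s is true.
      At u: []r is true, so ~[]r is false.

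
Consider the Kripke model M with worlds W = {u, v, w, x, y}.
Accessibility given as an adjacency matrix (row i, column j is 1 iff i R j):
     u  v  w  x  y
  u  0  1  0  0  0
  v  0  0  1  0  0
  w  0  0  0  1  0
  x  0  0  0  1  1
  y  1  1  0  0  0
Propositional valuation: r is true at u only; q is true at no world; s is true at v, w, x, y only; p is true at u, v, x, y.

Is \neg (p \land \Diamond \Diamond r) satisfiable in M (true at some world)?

Yes

Let φ = \neg (p \land \Diamond \Diamond r). Evaluate φ at each world:
  u (successors {v}): φ is true.
  v (successors {w}): φ is true.
  w (successors {x}): φ is true.
  x (successors {x, y}): φ is false.
  y (successors {u, v}): φ is true.
Detail at u (witness):
  At u: p \land \Diamond \Diamond r is false, so \neg (p \land \Diamond \Diamond r) is true.
    At u: p is true, \Diamond \Diamond r is false, so p \land \Diamond \Diamond r is false.
      At u: \Diamond \Diamond r requires \Diamond r at some successor in {v}.
        At v: \Diamond r is false.
      So \Diamond \Diamond r is false at u.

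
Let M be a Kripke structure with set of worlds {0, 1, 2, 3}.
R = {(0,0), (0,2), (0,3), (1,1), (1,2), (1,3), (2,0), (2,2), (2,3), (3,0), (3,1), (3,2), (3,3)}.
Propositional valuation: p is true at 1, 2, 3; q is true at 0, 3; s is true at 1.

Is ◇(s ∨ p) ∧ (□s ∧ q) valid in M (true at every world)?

Let φ = ◇(s ∨ p) ∧ (□s ∧ q). Evaluate φ at each world:
  0 (successors {0, 2, 3}): φ is false.
  1 (successors {1, 2, 3}): φ is false.
  2 (successors {0, 2, 3}): φ is false.
  3 (successors {0, 1, 2, 3}): φ is false.
Detail at 0 (counterexample):
  At 0: ◇(s ∨ p) is true, □s ∧ q is false, so ◇(s ∨ p) ∧ (□s ∧ q) is false.
    At 0: ◇(s ∨ p) requires s ∨ p at some successor in {0, 2, 3}.
      s ∨ p holds at 2, so ◇(s ∨ p) is true at 0.
    At 0: □s is false, q is true, so □s ∧ q is false.
      At 0: □s requires s at every successor {0, 2, 3}.
        s fails at 0, so □s is false at 0.

No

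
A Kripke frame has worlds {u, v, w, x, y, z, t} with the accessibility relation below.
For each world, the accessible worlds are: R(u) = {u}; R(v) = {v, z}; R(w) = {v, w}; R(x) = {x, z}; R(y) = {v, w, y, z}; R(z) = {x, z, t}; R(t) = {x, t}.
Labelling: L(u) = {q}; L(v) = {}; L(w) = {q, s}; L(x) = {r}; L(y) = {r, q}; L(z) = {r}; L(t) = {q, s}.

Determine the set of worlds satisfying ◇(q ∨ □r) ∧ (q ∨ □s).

Let φ = ◇(q ∨ □r) ∧ (q ∨ □s). Evaluate φ at each world:
  u (successors {u}): φ is true.
  v (successors {v, z}): φ is false.
  w (successors {v, w}): φ is true.
  x (successors {x, z}): φ is false.
  y (successors {v, w, y, z}): φ is true.
  z (successors {x, z, t}): φ is false.
  t (successors {x, t}): φ is true.
For instance, at y:
  At y: ◇(q ∨ □r) is true, q ∨ □s is true, so ◇(q ∨ □r) ∧ (q ∨ □s) is true.
    At y: ◇(q ∨ □r) requires q ∨ □r at some successor in {v, w, y, z}.
      q ∨ □r holds at w, so ◇(q ∨ □r) is true at y.
    At y: q is true, □s is false, so q ∨ □s is true.
      At y: □s requires s at every successor {v, w, y, z}.
        s fails at v, so □s is false at y.
Satisfying worlds: {u, w, y, t}

u, w, y, t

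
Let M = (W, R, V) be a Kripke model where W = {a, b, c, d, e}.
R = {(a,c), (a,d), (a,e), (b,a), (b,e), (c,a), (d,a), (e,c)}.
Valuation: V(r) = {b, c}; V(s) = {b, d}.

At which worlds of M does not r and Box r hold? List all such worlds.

Recall that Box ψ holds at a world iff ψ holds at every accessible world, and Dia ψ holds iff ψ holds at some accessible world.
Let φ = not r and Box r. Evaluate φ at each world:
  a (successors {c, d, e}): φ is false.
  b (successors {a, e}): φ is false.
  c (successors {a}): φ is false.
  d (successors {a}): φ is false.
  e (successors {c}): φ is true.
For instance, at a:
  At a: not r is true, Box r is false, so not r and Box r is false.
    At a: Box r requires r at every successor {c, d, e}.
      r fails at d, so Box r is false at a.
Satisfying worlds: {e}

e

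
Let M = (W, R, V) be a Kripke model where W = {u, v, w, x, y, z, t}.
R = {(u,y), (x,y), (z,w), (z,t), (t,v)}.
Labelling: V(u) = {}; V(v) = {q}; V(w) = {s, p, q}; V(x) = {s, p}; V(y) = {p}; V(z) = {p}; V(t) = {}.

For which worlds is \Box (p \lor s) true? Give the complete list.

u, v, w, x, y

Recall that \Box ψ holds at a world iff ψ holds at every accessible world, and \Diamond ψ holds iff ψ holds at some accessible world.
Let φ = \Box (p \lor s). Evaluate φ at each world:
  u (successors {y}): φ is true.
  v (successors ∅): φ is true.
  w (successors ∅): φ is true.
  x (successors {y}): φ is true.
  y (successors ∅): φ is true.
  z (successors {w, t}): φ is false.
  t (successors {v}): φ is false.
For instance, at u:
  At u: \Box (p \lor s) requires p \lor s at every successor {y}.
    At y: p \lor s is true.
  So \Box (p \lor s) is true at u.
Satisfying worlds: {u, v, w, x, y}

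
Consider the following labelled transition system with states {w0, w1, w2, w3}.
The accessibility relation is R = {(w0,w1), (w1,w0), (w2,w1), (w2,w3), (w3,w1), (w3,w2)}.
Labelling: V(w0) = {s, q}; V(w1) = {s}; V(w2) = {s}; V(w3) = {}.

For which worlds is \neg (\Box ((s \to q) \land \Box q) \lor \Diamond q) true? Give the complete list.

w0, w2, w3

Let φ = \neg (\Box ((s \to q) \land \Box q) \lor \Diamond q). Evaluate φ at each world:
  w0 (successors {w1}): φ is true.
  w1 (successors {w0}): φ is false.
  w2 (successors {w1, w3}): φ is true.
  w3 (successors {w1, w2}): φ is true.
For instance, at w3:
  At w3: \Box ((s \to q) \land \Box q) \lor \Diamond q is false, so \neg (\Box ((s \to q) \land \Box q) \lor \Diamond q) is true.
    At w3: \Box ((s \to q) \land \Box q) is false, \Diamond q is false, so \Box ((s \to q) \land \Box q) \lor \Diamond q is false.
      At w3: \Box ((s \to q) \land \Box q) requires (s \to q) \land \Box q at every successor {w1, w2}.
        (s \to q) \land \Box q fails at w1, so \Box ((s \to q) \land \Box q) is false at w3.
      At w3: \Diamond q requires q at some successor in {w1, w2}.
        At w1: q is false.
        At w2: q is false.
      So \Diamond q is false at w3.
Satisfying worlds: {w0, w2, w3}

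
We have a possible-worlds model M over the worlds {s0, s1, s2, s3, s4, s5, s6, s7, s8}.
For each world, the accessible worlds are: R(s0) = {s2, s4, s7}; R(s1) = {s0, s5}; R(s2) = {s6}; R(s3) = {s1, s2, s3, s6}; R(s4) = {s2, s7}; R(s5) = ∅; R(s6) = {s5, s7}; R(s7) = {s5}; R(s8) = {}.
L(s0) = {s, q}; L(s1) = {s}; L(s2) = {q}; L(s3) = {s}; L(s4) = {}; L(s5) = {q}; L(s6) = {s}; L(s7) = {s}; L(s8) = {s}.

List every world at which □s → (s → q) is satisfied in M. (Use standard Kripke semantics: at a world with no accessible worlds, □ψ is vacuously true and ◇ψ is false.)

s0, s1, s2, s3, s4, s5, s6, s7

Recall that □ψ holds at a world iff ψ holds at every accessible world, and ◇ψ holds iff ψ holds at some accessible world.
Let φ = □s → (s → q). Evaluate φ at each world:
  s0 (successors {s2, s4, s7}): φ is true.
  s1 (successors {s0, s5}): φ is true.
  s2 (successors {s6}): φ is true.
  s3 (successors {s1, s2, s3, s6}): φ is true.
  s4 (successors {s2, s7}): φ is true.
  s5 (successors ∅): φ is true.
  s6 (successors {s5, s7}): φ is true.
  s7 (successors {s5}): φ is true.
  s8 (successors ∅): φ is false.
For instance, at s3:
  At s3: □s is false, s → q is false, so □s → (s → q) is true.
    At s3: □s requires s at every successor {s1, s2, s3, s6}.
      s fails at s2, so □s is false at s3.
Satisfying worlds: {s0, s1, s2, s3, s4, s5, s6, s7}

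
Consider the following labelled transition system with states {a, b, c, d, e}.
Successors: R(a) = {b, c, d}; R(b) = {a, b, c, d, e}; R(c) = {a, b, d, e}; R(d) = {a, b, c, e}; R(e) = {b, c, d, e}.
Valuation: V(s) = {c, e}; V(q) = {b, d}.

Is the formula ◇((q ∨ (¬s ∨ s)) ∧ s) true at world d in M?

At d: ◇((q ∨ (¬s ∨ s)) ∧ s) requires (q ∨ (¬s ∨ s)) ∧ s at some successor in {a, b, c, e}.
  (q ∨ (¬s ∨ s)) ∧ s holds at c, so ◇((q ∨ (¬s ∨ s)) ∧ s) is true at d.

Yes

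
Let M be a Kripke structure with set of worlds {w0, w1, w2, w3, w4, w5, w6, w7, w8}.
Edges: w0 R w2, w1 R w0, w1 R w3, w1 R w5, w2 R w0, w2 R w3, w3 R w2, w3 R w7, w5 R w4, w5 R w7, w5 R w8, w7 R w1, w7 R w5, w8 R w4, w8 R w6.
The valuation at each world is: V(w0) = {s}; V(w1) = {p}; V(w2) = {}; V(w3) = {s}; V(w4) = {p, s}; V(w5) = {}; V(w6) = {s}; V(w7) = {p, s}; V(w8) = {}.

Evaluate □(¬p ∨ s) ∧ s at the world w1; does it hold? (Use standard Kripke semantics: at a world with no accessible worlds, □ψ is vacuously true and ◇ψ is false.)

At w1: □(¬p ∨ s) is true, s is false, so □(¬p ∨ s) ∧ s is false.
  At w1: □(¬p ∨ s) requires ¬p ∨ s at every successor {w0, w3, w5}.
    At w0: ¬p ∨ s is true.
    At w3: ¬p ∨ s is true.
    At w5: ¬p ∨ s is true.
  So □(¬p ∨ s) is true at w1.

No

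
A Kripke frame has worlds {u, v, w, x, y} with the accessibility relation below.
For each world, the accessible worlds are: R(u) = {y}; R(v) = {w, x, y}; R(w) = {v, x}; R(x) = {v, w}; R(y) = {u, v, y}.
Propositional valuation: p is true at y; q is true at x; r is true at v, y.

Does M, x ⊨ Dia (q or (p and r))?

At x: Dia (q or (p and r)) requires q or (p and r) at some successor in {v, w}.
  At v: q or (p and r) is false.
  At w: q or (p and r) is false.
So Dia (q or (p and r)) is false at x.

No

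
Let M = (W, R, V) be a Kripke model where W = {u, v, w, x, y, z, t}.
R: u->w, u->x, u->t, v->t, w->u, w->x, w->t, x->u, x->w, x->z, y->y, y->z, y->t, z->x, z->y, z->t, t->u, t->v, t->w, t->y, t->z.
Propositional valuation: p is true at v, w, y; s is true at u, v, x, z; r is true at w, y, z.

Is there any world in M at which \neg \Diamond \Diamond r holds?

Recall that \Diamond ψ holds at a world iff ψ holds at some accessible world.
Let φ = \neg \Diamond \Diamond r. Evaluate φ at each world:
  u (successors {w, x, t}): φ is false.
  v (successors {t}): φ is false.
  w (successors {u, x, t}): φ is false.
  x (successors {u, w, z}): φ is false.
  y (successors {y, z, t}): φ is false.
  z (successors {x, y, t}): φ is false.
  t (successors {u, v, w, y, z}): φ is false.
For instance, at v:
  At v: \Diamond \Diamond r is true, so \neg \Diamond \Diamond r is false.
    At v: \Diamond \Diamond r requires \Diamond r at some successor in {t}.
      \Diamond r holds at t, so \Diamond \Diamond r is true at v.

No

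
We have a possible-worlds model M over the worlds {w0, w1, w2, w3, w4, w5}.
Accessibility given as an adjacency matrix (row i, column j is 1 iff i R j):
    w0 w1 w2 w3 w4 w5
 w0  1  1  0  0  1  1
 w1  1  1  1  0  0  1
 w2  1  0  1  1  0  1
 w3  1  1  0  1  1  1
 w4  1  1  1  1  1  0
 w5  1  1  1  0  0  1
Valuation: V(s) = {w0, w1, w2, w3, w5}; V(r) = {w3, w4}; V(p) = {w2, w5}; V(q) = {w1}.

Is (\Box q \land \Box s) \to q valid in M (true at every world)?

Yes

Let φ = (\Box q \land \Box s) \to q. Evaluate φ at each world:
  w0 (successors {w0, w1, w4, w5}): φ is true.
  w1 (successors {w0, w1, w2, w5}): φ is true.
  w2 (successors {w0, w2, w3, w5}): φ is true.
  w3 (successors {w0, w1, w3, w4, w5}): φ is true.
  w4 (successors {w0, w1, w2, w3, w4}): φ is true.
  w5 (successors {w0, w1, w2, w5}): φ is true.
For instance, at w1:
  At w1: \Box q \land \Box s is false, q is true, so (\Box q \land \Box s) \to q is true.
    At w1: \Box q is false, \Box s is true, so \Box q \land \Box s is false.
      At w1: \Box q requires q at every successor {w0, w1, w2, w5}.
        q fails at w0, so \Box q is false at w1.
      At w1: \Box s requires s at every successor {w0, w1, w2, w5}.
        At w0: s is true.
        At w1: s is true.
        At w2: s is true.
        At w5: s is true.
      So \Box s is true at w1.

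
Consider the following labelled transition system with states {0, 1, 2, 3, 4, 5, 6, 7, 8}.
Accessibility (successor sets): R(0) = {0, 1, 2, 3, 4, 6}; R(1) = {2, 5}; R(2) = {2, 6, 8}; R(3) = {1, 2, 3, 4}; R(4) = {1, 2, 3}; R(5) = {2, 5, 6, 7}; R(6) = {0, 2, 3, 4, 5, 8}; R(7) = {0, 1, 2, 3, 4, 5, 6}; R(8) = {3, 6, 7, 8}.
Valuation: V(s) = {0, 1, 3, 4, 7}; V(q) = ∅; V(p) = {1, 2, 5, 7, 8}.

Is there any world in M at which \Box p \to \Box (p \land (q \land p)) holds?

Let φ = \Box p \to \Box (p \land (q \land p)). Evaluate φ at each world:
  0 (successors {0, 1, 2, 3, 4, 6}): φ is true.
  1 (successors {2, 5}): φ is false.
  2 (successors {2, 6, 8}): φ is true.
  3 (successors {1, 2, 3, 4}): φ is true.
  4 (successors {1, 2, 3}): φ is true.
  5 (successors {2, 5, 6, 7}): φ is true.
  6 (successors {0, 2, 3, 4, 5, 8}): φ is true.
  7 (successors {0, 1, 2, 3, 4, 5, 6}): φ is true.
  8 (successors {3, 6, 7, 8}): φ is true.
Detail at 0 (witness):
  At 0: \Box p is false, \Box (p \land (q \land p)) is false, so \Box p \to \Box (p \land (q \land p)) is true.
    At 0: \Box p requires p at every successor {0, 1, 2, 3, 4, 6}.
      p fails at 0, so \Box p is false at 0.
    At 0: \Box (p \land (q \land p)) requires p \land (q \land p) at every successor {0, 1, 2, 3, 4, 6}.
      p \land (q \land p) fails at 0, so \Box (p \land (q \land p)) is false at 0.

Yes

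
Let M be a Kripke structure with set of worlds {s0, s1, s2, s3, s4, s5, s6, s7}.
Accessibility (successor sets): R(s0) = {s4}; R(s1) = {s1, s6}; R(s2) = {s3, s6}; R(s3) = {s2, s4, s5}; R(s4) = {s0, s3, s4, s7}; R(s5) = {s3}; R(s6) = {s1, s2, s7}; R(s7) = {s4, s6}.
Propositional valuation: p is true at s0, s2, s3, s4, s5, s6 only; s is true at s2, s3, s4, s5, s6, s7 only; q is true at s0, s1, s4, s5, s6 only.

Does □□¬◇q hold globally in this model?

No

Let φ = □□¬◇q. Evaluate φ at each world:
  s0 (successors {s4}): φ is false.
  s1 (successors {s1, s6}): φ is false.
  s2 (successors {s3, s6}): φ is false.
  s3 (successors {s2, s4, s5}): φ is false.
  s4 (successors {s0, s3, s4, s7}): φ is false.
  s5 (successors {s3}): φ is false.
  s6 (successors {s1, s2, s7}): φ is false.
  s7 (successors {s4, s6}): φ is false.
Detail at s0 (counterexample):
  At s0: □□¬◇q requires □¬◇q at every successor {s4}.
    □¬◇q fails at s4, so □□¬◇q is false at s0.
      At s4: □¬◇q requires ¬◇q at every successor {s0, s3, s4, s7}.
        ¬◇q fails at s0, so □¬◇q is false at s4.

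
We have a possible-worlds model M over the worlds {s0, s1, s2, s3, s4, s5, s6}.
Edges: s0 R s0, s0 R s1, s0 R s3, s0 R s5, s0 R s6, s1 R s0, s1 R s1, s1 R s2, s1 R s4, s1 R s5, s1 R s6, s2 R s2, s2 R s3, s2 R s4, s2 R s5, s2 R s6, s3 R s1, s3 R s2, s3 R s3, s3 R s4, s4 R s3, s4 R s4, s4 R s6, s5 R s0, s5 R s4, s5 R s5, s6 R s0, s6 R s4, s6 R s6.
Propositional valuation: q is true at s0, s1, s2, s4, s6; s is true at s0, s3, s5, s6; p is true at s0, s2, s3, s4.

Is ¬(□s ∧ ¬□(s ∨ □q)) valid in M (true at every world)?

Yes

Let φ = ¬(□s ∧ ¬□(s ∨ □q)). Evaluate φ at each world:
  s0 (successors {s0, s1, s3, s5, s6}): φ is true.
  s1 (successors {s0, s1, s2, s4, s5, s6}): φ is true.
  s2 (successors {s2, s3, s4, s5, s6}): φ is true.
  s3 (successors {s1, s2, s3, s4}): φ is true.
  s4 (successors {s3, s4, s6}): φ is true.
  s5 (successors {s0, s4, s5}): φ is true.
  s6 (successors {s0, s4, s6}): φ is true.
For instance, at s1:
  At s1: □s ∧ ¬□(s ∨ □q) is false, so ¬(□s ∧ ¬□(s ∨ □q)) is true.
    At s1: □s is false, ¬□(s ∨ □q) is true, so □s ∧ ¬□(s ∨ □q) is false.
      At s1: □s requires s at every successor {s0, s1, s2, s4, s5, s6}.
        s fails at s1, so □s is false at s1.
      At s1: □(s ∨ □q) is false, so ¬□(s ∨ □q) is true.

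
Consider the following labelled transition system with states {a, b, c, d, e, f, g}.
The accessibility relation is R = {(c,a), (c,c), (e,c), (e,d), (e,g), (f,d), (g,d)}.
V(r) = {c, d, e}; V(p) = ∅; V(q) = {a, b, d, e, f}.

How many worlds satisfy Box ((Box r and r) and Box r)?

Let φ = Box ((Box r and r) and Box r). Evaluate φ at each world:
  a (successors ∅): φ is true.
  b (successors ∅): φ is true.
  c (successors {a, c}): φ is false.
  d (successors ∅): φ is true.
  e (successors {c, d, g}): φ is false.
  f (successors {d}): φ is true.
  g (successors {d}): φ is true.
For instance, at g:
  At g: Box ((Box r and r) and Box r) requires (Box r and r) and Box r at every successor {d}.
      At d: Box r and r is true, Box r is true, so (Box r and r) and Box r is true.
  So Box ((Box r and r) and Box r) is true at g.
Satisfying worlds: {a, b, d, f, g}

5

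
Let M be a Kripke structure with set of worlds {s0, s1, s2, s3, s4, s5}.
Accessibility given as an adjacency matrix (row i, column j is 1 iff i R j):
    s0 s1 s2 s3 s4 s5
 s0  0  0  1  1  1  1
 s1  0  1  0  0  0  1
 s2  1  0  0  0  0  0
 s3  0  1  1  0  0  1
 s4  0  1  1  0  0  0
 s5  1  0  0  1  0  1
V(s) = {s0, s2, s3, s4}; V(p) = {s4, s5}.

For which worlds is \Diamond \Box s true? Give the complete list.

s0, s3, s4

Let φ = \Diamond \Box s. Evaluate φ at each world:
  s0 (successors {s2, s3, s4, s5}): φ is true.
  s1 (successors {s1, s5}): φ is false.
  s2 (successors {s0}): φ is false.
  s3 (successors {s1, s2, s5}): φ is true.
  s4 (successors {s1, s2}): φ is true.
  s5 (successors {s0, s3, s5}): φ is false.
For instance, at s5:
  At s5: \Diamond \Box s requires \Box s at some successor in {s0, s3, s5}.
    At s0: \Box s is false.
    At s3: \Box s is false.
    At s5: \Box s is false.
  So \Diamond \Box s is false at s5.
Satisfying worlds: {s0, s3, s4}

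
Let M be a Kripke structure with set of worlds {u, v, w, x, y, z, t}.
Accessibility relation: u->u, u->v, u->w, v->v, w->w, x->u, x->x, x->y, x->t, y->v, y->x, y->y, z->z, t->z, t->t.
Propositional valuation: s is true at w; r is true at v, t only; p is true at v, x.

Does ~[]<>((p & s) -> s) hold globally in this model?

Let φ = ~[]<>((p & s) -> s). Evaluate φ at each world:
  u (successors {u, v, w}): φ is false.
  v (successors {v}): φ is false.
  w (successors {w}): φ is false.
  x (successors {u, x, y, t}): φ is false.
  y (successors {v, x, y}): φ is false.
  z (successors {z}): φ is false.
  t (successors {z, t}): φ is false.
Detail at u (counterexample):
  At u: []<>((p & s) -> s) is true, so ~[]<>((p & s) -> s) is false.
    At u: []<>((p & s) -> s) requires <>((p & s) -> s) at every successor {u, v, w}.
      At u: <>((p & s) -> s) is true.
      At v: <>((p & s) -> s) is true.
      At w: <>((p & s) -> s) is true.
    So []<>((p & s) -> s) is true at u.

No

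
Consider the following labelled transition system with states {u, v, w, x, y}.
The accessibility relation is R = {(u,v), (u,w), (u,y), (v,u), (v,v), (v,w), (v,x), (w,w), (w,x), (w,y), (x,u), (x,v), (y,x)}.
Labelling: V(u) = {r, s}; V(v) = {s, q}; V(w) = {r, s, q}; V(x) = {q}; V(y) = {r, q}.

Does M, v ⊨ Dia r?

At v: Dia r requires r at some successor in {u, v, w, x}.
  r holds at u, so Dia r is true at v.

Yes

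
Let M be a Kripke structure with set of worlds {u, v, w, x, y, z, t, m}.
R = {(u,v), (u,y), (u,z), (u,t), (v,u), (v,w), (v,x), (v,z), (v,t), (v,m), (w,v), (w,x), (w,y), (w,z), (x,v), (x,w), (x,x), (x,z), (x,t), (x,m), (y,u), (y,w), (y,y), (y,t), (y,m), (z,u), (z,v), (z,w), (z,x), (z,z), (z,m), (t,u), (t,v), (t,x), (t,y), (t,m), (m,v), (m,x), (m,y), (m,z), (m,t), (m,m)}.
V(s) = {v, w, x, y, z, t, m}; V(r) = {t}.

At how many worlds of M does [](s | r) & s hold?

Let φ = [](s | r) & s. Evaluate φ at each world:
  u (successors {v, y, z, t}): φ is false.
  v (successors {u, w, x, z, t, m}): φ is false.
  w (successors {v, x, y, z}): φ is true.
  x (successors {v, w, x, z, t, m}): φ is true.
  y (successors {u, w, y, t, m}): φ is false.
  z (successors {u, v, w, x, z, m}): φ is false.
  t (successors {u, v, x, y, m}): φ is false.
  m (successors {v, x, y, z, t, m}): φ is true.
For instance, at v:
  At v: [](s | r) is false, s is true, so [](s | r) & s is false.
    At v: [](s | r) requires s | r at every successor {u, w, x, z, t, m}.
      s | r fails at u, so [](s | r) is false at v.
Satisfying worlds: {w, x, m}

3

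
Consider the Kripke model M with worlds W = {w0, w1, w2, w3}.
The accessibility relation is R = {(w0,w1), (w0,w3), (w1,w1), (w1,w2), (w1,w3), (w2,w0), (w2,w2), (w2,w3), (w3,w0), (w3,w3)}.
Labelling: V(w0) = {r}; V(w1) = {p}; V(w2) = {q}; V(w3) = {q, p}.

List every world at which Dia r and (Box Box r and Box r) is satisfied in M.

none

Let φ = Dia r and (Box Box r and Box r). Evaluate φ at each world:
  w0 (successors {w1, w3}): φ is false.
  w1 (successors {w1, w2, w3}): φ is false.
  w2 (successors {w0, w2, w3}): φ is false.
  w3 (successors {w0, w3}): φ is false.
For instance, at w3:
  At w3: Dia r is true, Box Box r and Box r is false, so Dia r and (Box Box r and Box r) is false.
    At w3: Dia r requires r at some successor in {w0, w3}.
      r holds at w0, so Dia r is true at w3.
    At w3: Box Box r is false, Box r is false, so Box Box r and Box r is false.
      At w3: Box Box r requires Box r at every successor {w0, w3}.
        Box r fails at w0, so Box Box r is false at w3.
      At w3: Box r requires r at every successor {w0, w3}.
        r fails at w3, so Box r is false at w3.
Satisfying worlds: none.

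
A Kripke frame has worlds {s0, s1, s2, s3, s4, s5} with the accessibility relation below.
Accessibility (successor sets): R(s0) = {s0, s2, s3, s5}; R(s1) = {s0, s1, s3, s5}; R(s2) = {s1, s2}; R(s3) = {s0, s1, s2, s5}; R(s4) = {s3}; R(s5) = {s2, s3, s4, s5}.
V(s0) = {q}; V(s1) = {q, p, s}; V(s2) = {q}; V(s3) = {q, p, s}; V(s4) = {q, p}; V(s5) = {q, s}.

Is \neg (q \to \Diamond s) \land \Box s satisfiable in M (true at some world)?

Let φ = \neg (q \to \Diamond s) \land \Box s. Evaluate φ at each world:
  s0 (successors {s0, s2, s3, s5}): φ is false.
  s1 (successors {s0, s1, s3, s5}): φ is false.
  s2 (successors {s1, s2}): φ is false.
  s3 (successors {s0, s1, s2, s5}): φ is false.
  s4 (successors {s3}): φ is false.
  s5 (successors {s2, s3, s4, s5}): φ is false.
For instance, at s2:
  At s2: \neg (q \to \Diamond s) is false, \Box s is false, so \neg (q \to \Diamond s) \land \Box s is false.
    At s2: q \to \Diamond s is true, so \neg (q \to \Diamond s) is false.
      At s2: q is true, \Diamond s is true, so q \to \Diamond s is true.
    At s2: \Box s requires s at every successor {s1, s2}.
      s fails at s2, so \Box s is false at s2.

No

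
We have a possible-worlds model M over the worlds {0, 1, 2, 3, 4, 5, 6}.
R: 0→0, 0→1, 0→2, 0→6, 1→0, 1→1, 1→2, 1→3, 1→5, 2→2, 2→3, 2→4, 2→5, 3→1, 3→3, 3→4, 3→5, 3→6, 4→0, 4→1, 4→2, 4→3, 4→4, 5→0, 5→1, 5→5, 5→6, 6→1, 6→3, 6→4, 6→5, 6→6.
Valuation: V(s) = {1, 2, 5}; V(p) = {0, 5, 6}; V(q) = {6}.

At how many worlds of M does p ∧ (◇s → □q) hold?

Recall that □ψ holds at a world iff ψ holds at every accessible world, and ◇ψ holds iff ψ holds at some accessible world.
Let φ = p ∧ (◇s → □q). Evaluate φ at each world:
  0 (successors {0, 1, 2, 6}): φ is false.
  1 (successors {0, 1, 2, 3, 5}): φ is false.
  2 (successors {2, 3, 4, 5}): φ is false.
  3 (successors {1, 3, 4, 5, 6}): φ is false.
  4 (successors {0, 1, 2, 3, 4}): φ is false.
  5 (successors {0, 1, 5, 6}): φ is false.
  6 (successors {1, 3, 4, 5, 6}): φ is false.
For instance, at 1:
  At 1: p is false, ◇s → □q is false, so p ∧ (◇s → □q) is false.
    At 1: ◇s is true, □q is false, so ◇s → □q is false.
      At 1: ◇s requires s at some successor in {0, 1, 2, 3, 5}.
        s holds at 1, so ◇s is true at 1.
      At 1: □q requires q at every successor {0, 1, 2, 3, 5}.
        q fails at 0, so □q is false at 1.
Satisfying worlds: none.

0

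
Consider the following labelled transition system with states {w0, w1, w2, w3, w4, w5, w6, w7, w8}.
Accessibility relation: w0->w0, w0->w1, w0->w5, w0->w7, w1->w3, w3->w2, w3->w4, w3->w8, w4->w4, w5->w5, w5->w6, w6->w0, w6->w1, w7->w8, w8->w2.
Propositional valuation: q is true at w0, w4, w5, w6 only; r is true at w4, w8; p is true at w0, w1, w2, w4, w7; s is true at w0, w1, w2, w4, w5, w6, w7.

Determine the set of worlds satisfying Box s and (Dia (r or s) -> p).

Let φ = Box s and (Dia (r or s) -> p). Evaluate φ at each world:
  w0 (successors {w0, w1, w5, w7}): φ is true.
  w1 (successors {w3}): φ is false.
  w2 (successors ∅): φ is true.
  w3 (successors {w2, w4, w8}): φ is false.
  w4 (successors {w4}): φ is true.
  w5 (successors {w5, w6}): φ is false.
  w6 (successors {w0, w1}): φ is false.
  w7 (successors {w8}): φ is false.
  w8 (successors {w2}): φ is false.
For instance, at w5:
  At w5: Box s is true, Dia (r or s) -> p is false, so Box s and (Dia (r or s) -> p) is false.
    At w5: Box s requires s at every successor {w5, w6}.
      At w5: s is true.
      At w6: s is true.
    So Box s is true at w5.
    At w5: Dia (r or s) is true, p is false, so Dia (r or s) -> p is false.
      At w5: Dia (r or s) requires r or s at some successor in {w5, w6}.
        r or s holds at w5, so Dia (r or s) is true at w5.
Satisfying worlds: {w0, w2, w4}

w0, w2, w4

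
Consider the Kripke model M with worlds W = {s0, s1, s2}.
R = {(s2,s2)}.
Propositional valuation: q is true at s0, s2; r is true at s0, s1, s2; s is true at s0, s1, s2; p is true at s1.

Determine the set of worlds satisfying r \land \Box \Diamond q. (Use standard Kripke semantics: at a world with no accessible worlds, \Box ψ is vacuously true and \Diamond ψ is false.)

s0, s1, s2

Let φ = r \land \Box \Diamond q. Evaluate φ at each world:
  s0 (successors ∅): φ is true.
  s1 (successors ∅): φ is true.
  s2 (successors {s2}): φ is true.
For instance, at s2:
  At s2: r is true, \Box \Diamond q is true, so r \land \Box \Diamond q is true.
    At s2: \Box \Diamond q requires \Diamond q at every successor {s2}.
      At s2: \Diamond q is true.
    So \Box \Diamond q is true at s2.
Satisfying worlds: {s0, s1, s2}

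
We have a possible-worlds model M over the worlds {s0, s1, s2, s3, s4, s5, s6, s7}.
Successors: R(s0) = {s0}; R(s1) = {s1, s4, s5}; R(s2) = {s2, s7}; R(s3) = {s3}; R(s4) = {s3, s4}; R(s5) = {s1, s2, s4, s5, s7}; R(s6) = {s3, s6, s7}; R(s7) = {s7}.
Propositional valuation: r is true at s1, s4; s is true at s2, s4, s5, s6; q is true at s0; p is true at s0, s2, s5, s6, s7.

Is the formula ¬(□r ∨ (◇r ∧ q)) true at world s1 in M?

Yes

At s1: □r ∨ (◇r ∧ q) is false, so ¬(□r ∨ (◇r ∧ q)) is true.
  At s1: □r is false, ◇r ∧ q is false, so □r ∨ (◇r ∧ q) is false.
    At s1: □r requires r at every successor {s1, s4, s5}.
      r fails at s5, so □r is false at s1.
    At s1: ◇r is true, q is false, so ◇r ∧ q is false.
      At s1: ◇r requires r at some successor in {s1, s4, s5}.
        r holds at s1, so ◇r is true at s1.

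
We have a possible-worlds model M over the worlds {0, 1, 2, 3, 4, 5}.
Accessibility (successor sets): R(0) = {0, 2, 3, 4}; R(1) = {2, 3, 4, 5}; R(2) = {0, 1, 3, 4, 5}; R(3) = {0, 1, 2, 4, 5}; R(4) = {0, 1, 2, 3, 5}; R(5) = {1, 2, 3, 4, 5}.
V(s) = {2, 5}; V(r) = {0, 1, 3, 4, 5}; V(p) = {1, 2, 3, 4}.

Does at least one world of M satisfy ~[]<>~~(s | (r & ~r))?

Let φ = ~[]<>~~(s | (r & ~r)). Evaluate φ at each world:
  0 (successors {0, 2, 3, 4}): φ is false.
  1 (successors {2, 3, 4, 5}): φ is false.
  2 (successors {0, 1, 3, 4, 5}): φ is false.
  3 (successors {0, 1, 2, 4, 5}): φ is false.
  4 (successors {0, 1, 2, 3, 5}): φ is false.
  5 (successors {1, 2, 3, 4, 5}): φ is false.
For instance, at 0:
  At 0: []<>~~(s | (r & ~r)) is true, so ~[]<>~~(s | (r & ~r)) is false.
    At 0: []<>~~(s | (r & ~r)) requires <>~~(s | (r & ~r)) at every successor {0, 2, 3, 4}.
      At 0: <>~~(s | (r & ~r)) is true.
      At 2: <>~~(s | (r & ~r)) is true.
      At 3: <>~~(s | (r & ~r)) is true.
      At 4: <>~~(s | (r & ~r)) is true.
    So []<>~~(s | (r & ~r)) is true at 0.

No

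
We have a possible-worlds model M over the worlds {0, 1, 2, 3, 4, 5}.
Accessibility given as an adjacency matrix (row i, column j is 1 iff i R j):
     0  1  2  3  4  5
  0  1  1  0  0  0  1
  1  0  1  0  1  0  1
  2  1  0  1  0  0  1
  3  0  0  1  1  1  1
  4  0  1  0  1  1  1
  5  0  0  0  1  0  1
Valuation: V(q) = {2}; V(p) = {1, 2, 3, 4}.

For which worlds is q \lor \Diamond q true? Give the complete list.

2, 3

Recall that \Diamond ψ holds at a world iff ψ holds at some accessible world.
Let φ = q \lor \Diamond q. Evaluate φ at each world:
  0 (successors {0, 1, 5}): φ is false.
  1 (successors {1, 3, 5}): φ is false.
  2 (successors {0, 2, 5}): φ is true.
  3 (successors {2, 3, 4, 5}): φ is true.
  4 (successors {1, 3, 4, 5}): φ is false.
  5 (successors {3, 5}): φ is false.
For instance, at 1:
  At 1: q is false, \Diamond q is false, so q \lor \Diamond q is false.
    At 1: \Diamond q requires q at some successor in {1, 3, 5}.
      At 1: q is false.
      At 3: q is false.
      At 5: q is false.
    So \Diamond q is false at 1.
Satisfying worlds: {2, 3}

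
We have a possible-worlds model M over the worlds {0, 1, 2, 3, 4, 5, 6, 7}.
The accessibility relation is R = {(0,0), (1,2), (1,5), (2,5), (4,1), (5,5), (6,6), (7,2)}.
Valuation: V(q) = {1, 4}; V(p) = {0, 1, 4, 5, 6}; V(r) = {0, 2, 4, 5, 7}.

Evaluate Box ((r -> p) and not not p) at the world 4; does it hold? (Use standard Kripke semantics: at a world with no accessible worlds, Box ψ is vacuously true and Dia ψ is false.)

Recall that Box ψ holds at a world iff ψ holds at every accessible world, and Dia ψ holds iff ψ holds at some accessible world.
At 4: Box ((r -> p) and not not p) requires (r -> p) and not not p at every successor {1}.
  At 1: (r -> p) and not not p is true.
So Box ((r -> p) and not not p) is true at 4.

Yes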